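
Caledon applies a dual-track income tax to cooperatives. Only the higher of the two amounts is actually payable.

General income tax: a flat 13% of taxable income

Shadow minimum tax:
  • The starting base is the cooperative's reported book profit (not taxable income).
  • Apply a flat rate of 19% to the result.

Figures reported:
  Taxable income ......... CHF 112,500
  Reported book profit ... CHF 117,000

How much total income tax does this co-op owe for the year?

Shadow minimum tax:
  Base (reported book profit): CHF 117,000
  CHF 117,000 × 19% = CHF 22,230

General income tax:
  CHF 112,500 × 13% = CHF 14,625

CHF 22,230 > CHF 14,625, so the shadow minimum tax is the binding amount.

CHF 22,230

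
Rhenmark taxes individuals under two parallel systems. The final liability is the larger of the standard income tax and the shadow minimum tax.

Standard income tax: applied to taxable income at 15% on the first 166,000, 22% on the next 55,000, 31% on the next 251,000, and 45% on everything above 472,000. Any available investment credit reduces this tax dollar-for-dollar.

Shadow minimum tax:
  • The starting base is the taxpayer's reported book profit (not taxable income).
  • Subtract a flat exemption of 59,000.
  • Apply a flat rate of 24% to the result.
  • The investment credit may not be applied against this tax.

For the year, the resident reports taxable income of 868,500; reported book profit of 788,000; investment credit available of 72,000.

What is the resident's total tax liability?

Standard income tax:
  166,000 × 15% = 24,900
  55,000 × 22% = 12,100
  251,000 × 31% = 77,810
  396,500 × 45% = 178,425
  → 293,235
  Less investment credit 72,000 → 221,235

Shadow minimum tax:
  Base (reported book profit): 788,000
  Less exemption 59,000 → base 729,000
  729,000 × 24% = 174,960

221,235 > 174,960, so the standard income tax governs.

221,235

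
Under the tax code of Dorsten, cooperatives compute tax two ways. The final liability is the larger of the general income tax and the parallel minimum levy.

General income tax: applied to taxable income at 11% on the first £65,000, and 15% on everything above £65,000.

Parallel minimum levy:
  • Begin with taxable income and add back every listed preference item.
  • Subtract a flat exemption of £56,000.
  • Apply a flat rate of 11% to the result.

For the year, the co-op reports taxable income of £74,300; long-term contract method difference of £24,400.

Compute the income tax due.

Parallel minimum levy:
  Adjusted income: £74,300 + £24,400 = £98,700
  Less exemption £56,000 → base £42,700
  £42,700 × 11% = £4,697

General income tax:
  £65,000 × 11% = £7,150
  £9,300 × 15% = £1,395
  → £8,545

£8,545 > £4,697, so the general income tax governs.

£8,545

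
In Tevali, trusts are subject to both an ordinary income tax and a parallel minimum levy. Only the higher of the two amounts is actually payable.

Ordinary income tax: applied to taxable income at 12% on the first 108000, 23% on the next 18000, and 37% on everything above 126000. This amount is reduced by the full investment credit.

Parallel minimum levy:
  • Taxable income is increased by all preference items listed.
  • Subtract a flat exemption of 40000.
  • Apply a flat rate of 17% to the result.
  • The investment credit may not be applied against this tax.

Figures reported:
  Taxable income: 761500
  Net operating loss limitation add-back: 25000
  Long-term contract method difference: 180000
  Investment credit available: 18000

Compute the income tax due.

234235

Ordinary income tax:
  108000 × 12% = 12960
  18000 × 23% = 4140
  635500 × 37% = 235135
  → 252235
  Less investment credit 18000 → 234235

Parallel minimum levy:
  Adjusted income: 761500 + 25000 + 180000 = 966500
  Less exemption 40000 → base 926500
  926500 × 17% = 157505

234235 > 157505, so the ordinary income tax governs.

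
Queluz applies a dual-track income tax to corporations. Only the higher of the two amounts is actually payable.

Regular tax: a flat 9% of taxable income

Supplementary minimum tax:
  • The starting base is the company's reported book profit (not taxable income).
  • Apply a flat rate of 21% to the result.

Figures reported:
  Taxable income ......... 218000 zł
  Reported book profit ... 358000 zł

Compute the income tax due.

75180 zł

Supplementary minimum tax:
  Base (reported book profit): 358000 zł
  358000 zł × 21% = 75180 zł

Regular tax:
  218000 zł × 9% = 19620 zł

75180 zł > 19620 zł, so the supplementary minimum tax is the binding amount.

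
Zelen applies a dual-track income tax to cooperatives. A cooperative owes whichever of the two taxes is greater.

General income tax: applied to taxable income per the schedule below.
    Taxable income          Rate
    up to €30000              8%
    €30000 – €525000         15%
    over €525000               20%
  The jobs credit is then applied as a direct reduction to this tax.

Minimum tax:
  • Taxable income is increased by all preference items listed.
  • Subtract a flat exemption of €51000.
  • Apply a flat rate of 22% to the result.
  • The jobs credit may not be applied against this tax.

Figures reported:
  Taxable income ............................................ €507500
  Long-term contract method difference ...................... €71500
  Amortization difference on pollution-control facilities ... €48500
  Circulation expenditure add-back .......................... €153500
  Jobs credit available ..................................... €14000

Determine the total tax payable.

€160600

General income tax:
  €30000 × 8% = €2400
  €477500 × 15% = €71625
  → €74025
  Less jobs credit €14000 → €60025

Minimum tax:
  Adjusted income: €507500 + €71500 + €48500 + €153500 = €781000
  Less exemption €51000 → base €730000
  €730000 × 22% = €160600

€160600 > €60025, so the minimum tax is the binding amount.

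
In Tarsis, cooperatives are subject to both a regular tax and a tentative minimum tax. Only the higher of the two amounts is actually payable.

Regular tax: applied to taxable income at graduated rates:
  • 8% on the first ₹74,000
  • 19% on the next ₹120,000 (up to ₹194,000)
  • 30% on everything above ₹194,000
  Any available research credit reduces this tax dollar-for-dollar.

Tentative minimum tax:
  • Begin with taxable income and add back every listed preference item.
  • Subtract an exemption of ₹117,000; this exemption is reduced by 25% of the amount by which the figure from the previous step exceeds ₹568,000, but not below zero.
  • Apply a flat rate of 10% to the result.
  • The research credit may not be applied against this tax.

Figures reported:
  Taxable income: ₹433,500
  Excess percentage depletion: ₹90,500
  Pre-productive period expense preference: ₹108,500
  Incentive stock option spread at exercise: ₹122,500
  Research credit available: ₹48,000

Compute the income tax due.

Tentative minimum tax:
  Adjusted income: ₹433,500 + ₹90,500 + ₹108,500 + ₹122,500 = ₹755,000
  Exemption: ₹117,000 − 25% × (₹755,000 − ₹568,000) = ₹117,000 − ₹46,750 = ₹70,250
  Base: ₹755,000 − ₹70,250 = ₹684,750
  ₹684,750 × 10% = ₹68,475

Regular tax:
  ₹74,000 × 8% = ₹5,920
  ₹120,000 × 19% = ₹22,800
  ₹239,500 × 30% = ₹71,850
  → ₹100,570
  Less research credit ₹48,000 → ₹52,570

₹68,475 > ₹52,570, so the tentative minimum tax is the binding amount.

₹68,475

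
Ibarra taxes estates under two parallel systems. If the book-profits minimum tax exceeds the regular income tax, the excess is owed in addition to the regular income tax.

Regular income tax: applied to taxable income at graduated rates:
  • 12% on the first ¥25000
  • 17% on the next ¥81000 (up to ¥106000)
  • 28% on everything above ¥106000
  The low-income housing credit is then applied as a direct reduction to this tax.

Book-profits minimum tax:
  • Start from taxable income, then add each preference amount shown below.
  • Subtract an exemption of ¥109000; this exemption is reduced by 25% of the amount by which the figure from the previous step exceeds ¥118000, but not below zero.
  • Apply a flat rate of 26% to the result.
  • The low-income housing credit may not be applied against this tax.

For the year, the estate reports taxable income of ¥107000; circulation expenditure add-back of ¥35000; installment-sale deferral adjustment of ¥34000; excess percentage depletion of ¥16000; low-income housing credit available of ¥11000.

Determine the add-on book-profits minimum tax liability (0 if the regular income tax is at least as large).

¥20340

Book-profits minimum tax:
  Adjusted income: ¥107000 + ¥35000 + ¥34000 + ¥16000 = ¥192000
  Exemption: ¥109000 − 25% × (¥192000 − ¥118000) = ¥109000 − ¥18500 = ¥90500
  Base: ¥192000 − ¥90500 = ¥101500
  ¥101500 × 26% = ¥26390

Regular income tax:
  ¥25000 × 12% = ¥3000
  ¥81000 × 17% = ¥13770
  ¥1000 × 28% = ¥280
  → ¥17050
  Less low-income housing credit ¥11000 → ¥6050

Excess of book-profits minimum tax over regular income tax: ¥26390 − ¥6050 = ¥20340.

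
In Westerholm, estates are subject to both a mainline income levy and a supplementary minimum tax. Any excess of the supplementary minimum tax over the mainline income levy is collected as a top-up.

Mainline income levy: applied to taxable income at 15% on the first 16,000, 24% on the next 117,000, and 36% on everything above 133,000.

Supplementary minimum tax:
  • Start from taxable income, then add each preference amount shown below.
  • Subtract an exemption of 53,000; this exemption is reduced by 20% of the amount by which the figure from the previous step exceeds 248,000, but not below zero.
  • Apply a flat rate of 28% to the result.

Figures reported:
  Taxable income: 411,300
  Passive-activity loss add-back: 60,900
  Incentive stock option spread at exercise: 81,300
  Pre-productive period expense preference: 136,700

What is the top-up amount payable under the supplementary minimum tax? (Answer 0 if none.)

62,588

Mainline income levy:
  16,000 × 15% = 2,400
  117,000 × 24% = 28,080
  278,300 × 36% = 100,188
  → 130,668

Supplementary minimum tax:
  Adjusted income: 411,300 + 60,900 + 81,300 + 136,700 = 690,200
  Exemption: 20% × (690,200 − 248,000) = 88,440 ≥ 53,000, so the exemption is fully phased out
  Base: 690,200 − 0 = 690,200
  690,200 × 28% = 193,256

Excess of supplementary minimum tax over mainline income levy: 193,256 − 130,668 = 62,588.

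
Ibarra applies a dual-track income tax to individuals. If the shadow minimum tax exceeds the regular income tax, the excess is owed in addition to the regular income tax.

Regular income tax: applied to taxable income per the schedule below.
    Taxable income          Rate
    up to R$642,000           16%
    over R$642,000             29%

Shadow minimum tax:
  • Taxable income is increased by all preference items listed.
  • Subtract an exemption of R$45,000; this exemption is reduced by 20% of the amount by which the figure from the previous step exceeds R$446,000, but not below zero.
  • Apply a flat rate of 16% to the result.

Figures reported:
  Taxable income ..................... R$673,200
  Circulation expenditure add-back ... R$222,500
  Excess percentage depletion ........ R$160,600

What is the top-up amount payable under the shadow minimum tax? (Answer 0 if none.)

Regular income tax:
  R$642,000 × 16% = R$102,720
  R$31,200 × 29% = R$9,048
  → R$111,768

Shadow minimum tax:
  Adjusted income: R$673,200 + R$222,500 + R$160,600 = R$1,056,300
  Exemption: 20% × (R$1,056,300 − R$446,000) = R$122,060 ≥ R$45,000, so the exemption is fully phased out
  Base: R$1,056,300 − R$0 = R$1,056,300
  R$1,056,300 × 16% = R$169,008

Excess of shadow minimum tax over regular income tax: R$169,008 − R$111,768 = R$57,240.

R$57,240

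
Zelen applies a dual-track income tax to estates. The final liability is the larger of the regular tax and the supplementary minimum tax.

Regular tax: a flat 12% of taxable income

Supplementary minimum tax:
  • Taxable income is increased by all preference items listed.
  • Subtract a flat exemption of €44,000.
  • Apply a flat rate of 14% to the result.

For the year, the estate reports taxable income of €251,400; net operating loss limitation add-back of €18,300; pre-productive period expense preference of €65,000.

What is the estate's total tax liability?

€40,698

Supplementary minimum tax:
  Adjusted income: €251,400 + €18,300 + €65,000 = €334,700
  Less exemption €44,000 → base €290,700
  €290,700 × 14% = €40,698

Regular tax:
  €251,400 × 12% = €30,168

€40,698 > €30,168, so the supplementary minimum tax is the binding amount.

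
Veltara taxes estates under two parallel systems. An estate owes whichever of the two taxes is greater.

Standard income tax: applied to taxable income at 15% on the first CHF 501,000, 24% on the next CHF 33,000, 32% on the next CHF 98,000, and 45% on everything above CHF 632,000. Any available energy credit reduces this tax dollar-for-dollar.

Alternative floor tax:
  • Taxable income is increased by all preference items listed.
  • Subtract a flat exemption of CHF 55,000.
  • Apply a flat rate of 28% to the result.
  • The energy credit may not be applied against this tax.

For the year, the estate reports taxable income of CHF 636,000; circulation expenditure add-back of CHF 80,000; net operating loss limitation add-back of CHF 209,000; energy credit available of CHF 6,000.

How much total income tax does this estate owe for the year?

CHF 243,600

Alternative floor tax:
  Adjusted income: CHF 636,000 + CHF 80,000 + CHF 209,000 = CHF 925,000
  Less exemption CHF 55,000 → base CHF 870,000
  CHF 870,000 × 28% = CHF 243,600

Standard income tax:
  CHF 501,000 × 15% = CHF 75,150
  CHF 33,000 × 24% = CHF 7,920
  CHF 98,000 × 32% = CHF 31,360
  CHF 4,000 × 45% = CHF 1,800
  → CHF 116,230
  Less energy credit CHF 6,000 → CHF 110,230

CHF 243,600 > CHF 110,230, so the alternative floor tax is the binding amount.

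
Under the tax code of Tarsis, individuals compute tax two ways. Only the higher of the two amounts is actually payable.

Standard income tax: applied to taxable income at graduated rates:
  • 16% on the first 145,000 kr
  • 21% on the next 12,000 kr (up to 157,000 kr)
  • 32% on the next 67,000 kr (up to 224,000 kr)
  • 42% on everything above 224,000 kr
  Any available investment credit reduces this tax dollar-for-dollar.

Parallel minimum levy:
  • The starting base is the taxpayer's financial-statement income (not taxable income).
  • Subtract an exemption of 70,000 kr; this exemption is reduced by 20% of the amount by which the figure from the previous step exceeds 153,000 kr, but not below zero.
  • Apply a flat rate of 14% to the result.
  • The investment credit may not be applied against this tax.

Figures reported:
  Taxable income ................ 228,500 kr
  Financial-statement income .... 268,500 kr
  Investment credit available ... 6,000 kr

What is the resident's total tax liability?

43,050 kr

Parallel minimum levy:
  Base (financial-statement income): 268,500 kr
  Exemption: 70,000 kr − 20% × (268,500 kr − 153,000 kr) = 70,000 kr − 23,100 kr = 46,900 kr
  Base: 268,500 kr − 46,900 kr = 221,600 kr
  221,600 kr × 14% = 31,024 kr

Standard income tax:
  145,000 kr × 16% = 23,200 kr
  12,000 kr × 21% = 2,520 kr
  67,000 kr × 32% = 21,440 kr
  4,500 kr × 42% = 1,890 kr
  → 49,050 kr
  Less investment credit 6,000 kr → 43,050 kr

43,050 kr > 31,024 kr, so the standard income tax governs.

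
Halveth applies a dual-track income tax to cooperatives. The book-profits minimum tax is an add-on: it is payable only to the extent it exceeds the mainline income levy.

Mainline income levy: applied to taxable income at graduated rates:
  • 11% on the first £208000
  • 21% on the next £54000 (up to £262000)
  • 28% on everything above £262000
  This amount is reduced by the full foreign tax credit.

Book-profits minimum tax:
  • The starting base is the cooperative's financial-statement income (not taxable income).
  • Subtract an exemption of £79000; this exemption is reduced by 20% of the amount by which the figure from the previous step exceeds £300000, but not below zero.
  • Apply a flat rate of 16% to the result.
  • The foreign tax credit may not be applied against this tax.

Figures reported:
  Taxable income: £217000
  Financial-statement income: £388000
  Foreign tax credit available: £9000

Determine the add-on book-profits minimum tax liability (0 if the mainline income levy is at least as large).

Book-profits minimum tax:
  Base (financial-statement income): £388000
  Exemption: £79000 − 20% × (£388000 − £300000) = £79000 − £17600 = £61400
  Base: £388000 − £61400 = £326600
  £326600 × 16% = £52256

Mainline income levy:
  £208000 × 11% = £22880
  £9000 × 21% = £1890
  → £24770
  Less foreign tax credit £9000 → £15770

Excess of book-profits minimum tax over mainline income levy: £52256 − £15770 = £36486.

£36486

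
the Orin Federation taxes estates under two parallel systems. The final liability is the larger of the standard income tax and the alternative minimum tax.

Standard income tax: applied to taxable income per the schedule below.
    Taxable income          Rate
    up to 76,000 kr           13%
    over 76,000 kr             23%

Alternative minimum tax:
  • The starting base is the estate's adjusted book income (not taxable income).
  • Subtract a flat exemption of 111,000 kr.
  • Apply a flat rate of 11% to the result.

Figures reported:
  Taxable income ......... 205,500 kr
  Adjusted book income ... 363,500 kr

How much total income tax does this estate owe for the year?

Standard income tax:
  76,000 kr × 13% = 9,880 kr
  129,500 kr × 23% = 29,785 kr
  → 39,665 kr

Alternative minimum tax:
  Base (adjusted book income): 363,500 kr
  Less exemption 111,000 kr → base 252,500 kr
  252,500 kr × 11% = 27,775 kr

39,665 kr > 27,775 kr, so the standard income tax governs.

39,665 kr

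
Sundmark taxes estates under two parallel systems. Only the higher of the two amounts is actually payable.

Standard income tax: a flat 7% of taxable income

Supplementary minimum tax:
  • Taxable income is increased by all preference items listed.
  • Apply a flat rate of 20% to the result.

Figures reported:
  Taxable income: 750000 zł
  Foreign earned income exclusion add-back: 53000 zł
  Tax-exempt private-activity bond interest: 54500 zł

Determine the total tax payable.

Standard income tax:
  750000 zł × 7% = 52500 zł

Supplementary minimum tax:
  Adjusted income: 750000 zł + 53000 zł + 54500 zł = 857500 zł
  857500 zł × 20% = 171500 zł

171500 zł > 52500 zł, so the supplementary minimum tax is the binding amount.

171500 zł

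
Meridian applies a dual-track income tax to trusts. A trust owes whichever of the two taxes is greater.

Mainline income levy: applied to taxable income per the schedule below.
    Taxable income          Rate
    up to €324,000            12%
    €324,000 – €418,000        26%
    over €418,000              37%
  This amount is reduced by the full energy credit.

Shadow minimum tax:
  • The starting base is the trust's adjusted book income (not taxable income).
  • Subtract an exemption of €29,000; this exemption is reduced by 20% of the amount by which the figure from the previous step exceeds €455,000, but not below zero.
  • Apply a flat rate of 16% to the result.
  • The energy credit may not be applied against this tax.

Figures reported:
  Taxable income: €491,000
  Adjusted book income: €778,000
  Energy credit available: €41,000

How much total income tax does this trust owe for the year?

Mainline income levy:
  €324,000 × 12% = €38,880
  €94,000 × 26% = €24,440
  €73,000 × 37% = €27,010
  → €90,330
  Less energy credit €41,000 → €49,330

Shadow minimum tax:
  Base (adjusted book income): €778,000
  Exemption: 20% × (€778,000 − €455,000) = €64,600 ≥ €29,000, so the exemption is fully phased out
  Base: €778,000 − €0 = €778,000
  €778,000 × 16% = €124,480

€124,480 > €49,330, so the shadow minimum tax is the binding amount.

€124,480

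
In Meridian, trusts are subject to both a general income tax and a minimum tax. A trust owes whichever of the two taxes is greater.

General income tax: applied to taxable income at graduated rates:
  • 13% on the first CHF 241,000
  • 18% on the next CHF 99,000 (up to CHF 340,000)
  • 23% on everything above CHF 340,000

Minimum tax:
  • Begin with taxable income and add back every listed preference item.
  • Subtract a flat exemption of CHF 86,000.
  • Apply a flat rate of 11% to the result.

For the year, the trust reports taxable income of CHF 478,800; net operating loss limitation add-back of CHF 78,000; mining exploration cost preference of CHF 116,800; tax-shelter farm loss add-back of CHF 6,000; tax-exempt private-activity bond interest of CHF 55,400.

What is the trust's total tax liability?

CHF 81,074

Minimum tax:
  Adjusted income: CHF 478,800 + CHF 78,000 + CHF 116,800 + CHF 6,000 + CHF 55,400 = CHF 735,000
  Less exemption CHF 86,000 → base CHF 649,000
  CHF 649,000 × 11% = CHF 71,390

General income tax:
  CHF 241,000 × 13% = CHF 31,330
  CHF 99,000 × 18% = CHF 17,820
  CHF 138,800 × 23% = CHF 31,924
  → CHF 81,074

CHF 81,074 > CHF 71,390, so the general income tax governs.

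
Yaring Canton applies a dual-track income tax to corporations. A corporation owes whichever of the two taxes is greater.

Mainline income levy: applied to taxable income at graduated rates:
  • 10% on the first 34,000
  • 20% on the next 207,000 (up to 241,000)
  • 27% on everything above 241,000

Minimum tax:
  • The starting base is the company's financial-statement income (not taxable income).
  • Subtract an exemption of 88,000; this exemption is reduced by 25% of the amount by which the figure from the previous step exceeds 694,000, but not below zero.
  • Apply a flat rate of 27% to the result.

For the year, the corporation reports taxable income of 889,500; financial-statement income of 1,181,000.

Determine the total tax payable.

Minimum tax:
  Base (financial-statement income): 1,181,000
  Exemption: 25% × (1,181,000 − 694,000) = 121,750 ≥ 88,000, so the exemption is fully phased out
  Base: 1,181,000 − 0 = 1,181,000
  1,181,000 × 27% = 318,870

Mainline income levy:
  34,000 × 10% = 3,400
  207,000 × 20% = 41,400
  648,500 × 27% = 175,095
  → 219,895

318,870 > 219,895, so the minimum tax is the binding amount.

318,870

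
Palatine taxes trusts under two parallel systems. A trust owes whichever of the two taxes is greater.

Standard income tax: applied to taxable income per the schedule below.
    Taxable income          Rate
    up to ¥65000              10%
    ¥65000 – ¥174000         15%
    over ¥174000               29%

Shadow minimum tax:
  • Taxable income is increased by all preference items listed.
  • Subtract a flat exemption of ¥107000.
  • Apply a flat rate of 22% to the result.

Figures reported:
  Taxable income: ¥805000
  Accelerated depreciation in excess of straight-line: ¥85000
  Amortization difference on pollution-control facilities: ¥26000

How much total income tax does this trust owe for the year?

Standard income tax:
  ¥65000 × 10% = ¥6500
  ¥109000 × 15% = ¥16350
  ¥631000 × 29% = ¥182990
  → ¥205840

Shadow minimum tax:
  Adjusted income: ¥805000 + ¥85000 + ¥26000 = ¥916000
  Less exemption ¥107000 → base ¥809000
  ¥809000 × 22% = ¥177980

¥205840 > ¥177980, so the standard income tax governs.

¥205840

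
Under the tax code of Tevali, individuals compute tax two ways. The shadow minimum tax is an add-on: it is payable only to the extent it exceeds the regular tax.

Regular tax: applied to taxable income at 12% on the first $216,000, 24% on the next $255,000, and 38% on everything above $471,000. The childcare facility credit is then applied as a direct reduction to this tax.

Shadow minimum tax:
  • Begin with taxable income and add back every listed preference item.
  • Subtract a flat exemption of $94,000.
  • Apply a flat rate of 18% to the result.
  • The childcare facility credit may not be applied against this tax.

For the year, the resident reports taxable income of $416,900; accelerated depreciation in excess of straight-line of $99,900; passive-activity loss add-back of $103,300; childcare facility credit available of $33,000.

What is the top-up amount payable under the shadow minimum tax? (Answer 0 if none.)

$53,562

Regular tax:
  $216,000 × 12% = $25,920
  $200,900 × 24% = $48,216
  → $74,136
  Less childcare facility credit $33,000 → $41,136

Shadow minimum tax:
  Adjusted income: $416,900 + $99,900 + $103,300 = $620,100
  Less exemption $94,000 → base $526,100
  $526,100 × 18% = $94,698

Excess of shadow minimum tax over regular tax: $94,698 − $41,136 = $53,562.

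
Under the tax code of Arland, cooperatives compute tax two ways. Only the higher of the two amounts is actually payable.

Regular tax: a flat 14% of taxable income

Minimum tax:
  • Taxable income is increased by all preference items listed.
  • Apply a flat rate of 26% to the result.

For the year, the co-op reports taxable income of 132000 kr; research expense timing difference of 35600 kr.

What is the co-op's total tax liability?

Regular tax:
  132000 kr × 14% = 18480 kr

Minimum tax:
  Adjusted income: 132000 kr + 35600 kr = 167600 kr
  167600 kr × 26% = 43576 kr

43576 kr > 18480 kr, so the minimum tax is the binding amount.

43576 kr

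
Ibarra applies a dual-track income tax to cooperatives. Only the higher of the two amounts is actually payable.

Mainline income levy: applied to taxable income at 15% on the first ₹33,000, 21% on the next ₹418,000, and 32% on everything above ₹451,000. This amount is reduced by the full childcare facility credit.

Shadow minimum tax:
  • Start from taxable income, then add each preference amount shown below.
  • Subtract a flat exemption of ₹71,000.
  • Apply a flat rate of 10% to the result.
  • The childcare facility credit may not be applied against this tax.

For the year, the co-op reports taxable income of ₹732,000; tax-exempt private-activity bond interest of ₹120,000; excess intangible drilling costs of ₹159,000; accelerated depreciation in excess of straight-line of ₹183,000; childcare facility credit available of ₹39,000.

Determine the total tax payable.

Mainline income levy:
  ₹33,000 × 15% = ₹4,950
  ₹418,000 × 21% = ₹87,780
  ₹281,000 × 32% = ₹89,920
  → ₹182,650
  Less childcare facility credit ₹39,000 → ₹143,650

Shadow minimum tax:
  Adjusted income: ₹732,000 + ₹120,000 + ₹159,000 + ₹183,000 = ₹1,194,000
  Less exemption ₹71,000 → base ₹1,123,000
  ₹1,123,000 × 10% = ₹112,300

₹143,650 > ₹112,300, so the mainline income levy governs.

₹143,650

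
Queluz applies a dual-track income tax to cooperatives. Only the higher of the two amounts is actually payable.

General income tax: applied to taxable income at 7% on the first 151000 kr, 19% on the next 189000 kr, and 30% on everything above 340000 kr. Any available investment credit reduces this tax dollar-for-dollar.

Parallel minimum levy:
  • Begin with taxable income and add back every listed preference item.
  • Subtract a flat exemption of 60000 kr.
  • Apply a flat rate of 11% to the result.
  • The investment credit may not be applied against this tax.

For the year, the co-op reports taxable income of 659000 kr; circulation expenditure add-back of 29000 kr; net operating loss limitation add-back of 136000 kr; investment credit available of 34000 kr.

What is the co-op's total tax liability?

108180 kr

Parallel minimum levy:
  Adjusted income: 659000 kr + 29000 kr + 136000 kr = 824000 kr
  Less exemption 60000 kr → base 764000 kr
  764000 kr × 11% = 84040 kr

General income tax:
  151000 kr × 7% = 10570 kr
  189000 kr × 19% = 35910 kr
  319000 kr × 30% = 95700 kr
  → 142180 kr
  Less investment credit 34000 kr → 108180 kr

108180 kr > 84040 kr, so the general income tax governs.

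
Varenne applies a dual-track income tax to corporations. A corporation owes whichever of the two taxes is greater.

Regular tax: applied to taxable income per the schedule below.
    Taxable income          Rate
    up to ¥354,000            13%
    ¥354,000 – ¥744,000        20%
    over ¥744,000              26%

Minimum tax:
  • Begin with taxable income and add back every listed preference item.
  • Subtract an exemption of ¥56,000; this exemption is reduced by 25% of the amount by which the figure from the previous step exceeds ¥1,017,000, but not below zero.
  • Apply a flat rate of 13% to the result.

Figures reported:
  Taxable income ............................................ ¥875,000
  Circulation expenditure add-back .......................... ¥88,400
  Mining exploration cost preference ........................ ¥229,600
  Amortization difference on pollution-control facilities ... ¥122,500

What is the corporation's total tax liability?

¥171,015

Regular tax:
  ¥354,000 × 13% = ¥46,020
  ¥390,000 × 20% = ¥78,000
  ¥131,000 × 26% = ¥34,060
  → ¥158,080

Minimum tax:
  Adjusted income: ¥875,000 + ¥88,400 + ¥229,600 + ¥122,500 = ¥1,315,500
  Exemption: 25% × (¥1,315,500 − ¥1,017,000) = ¥74,625 ≥ ¥56,000, so the exemption is fully phased out
  Base: ¥1,315,500 − ¥0 = ¥1,315,500
  ¥1,315,500 × 13% = ¥171,015

¥171,015 > ¥158,080, so the minimum tax is the binding amount.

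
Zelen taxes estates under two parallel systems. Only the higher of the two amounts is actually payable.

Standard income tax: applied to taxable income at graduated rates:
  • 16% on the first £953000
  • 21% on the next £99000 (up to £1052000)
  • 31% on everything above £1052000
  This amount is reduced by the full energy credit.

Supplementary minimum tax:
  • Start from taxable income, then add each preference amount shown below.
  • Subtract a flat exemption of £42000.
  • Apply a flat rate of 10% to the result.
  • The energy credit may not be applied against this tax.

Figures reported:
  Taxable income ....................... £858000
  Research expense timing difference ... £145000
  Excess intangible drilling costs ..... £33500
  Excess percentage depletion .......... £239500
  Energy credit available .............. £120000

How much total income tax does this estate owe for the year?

£123400

Supplementary minimum tax:
  Adjusted income: £858000 + £145000 + £33500 + £239500 = £1276000
  Less exemption £42000 → base £1234000
  £1234000 × 10% = £123400

Standard income tax:
  £858000 × 16% = £137280
  Less energy credit £120000 → £17280

£123400 > £17280, so the supplementary minimum tax is the binding amount.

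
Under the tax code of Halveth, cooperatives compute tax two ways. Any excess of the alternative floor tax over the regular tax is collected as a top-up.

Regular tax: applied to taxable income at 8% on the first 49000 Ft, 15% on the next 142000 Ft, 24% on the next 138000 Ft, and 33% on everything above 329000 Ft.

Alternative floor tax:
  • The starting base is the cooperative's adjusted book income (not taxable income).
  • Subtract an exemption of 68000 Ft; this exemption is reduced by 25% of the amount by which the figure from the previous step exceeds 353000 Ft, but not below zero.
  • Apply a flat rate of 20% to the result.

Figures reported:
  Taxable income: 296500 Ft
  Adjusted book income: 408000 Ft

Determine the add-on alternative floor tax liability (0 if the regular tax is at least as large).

20210 Ft

Alternative floor tax:
  Base (adjusted book income): 408000 Ft
  Exemption: 68000 Ft − 25% × (408000 Ft − 353000 Ft) = 68000 Ft − 13750 Ft = 54250 Ft
  Base: 408000 Ft − 54250 Ft = 353750 Ft
  353750 Ft × 20% = 70750 Ft

Regular tax:
  49000 Ft × 8% = 3920 Ft
  142000 Ft × 15% = 21300 Ft
  105500 Ft × 24% = 25320 Ft
  → 50540 Ft

Excess of alternative floor tax over regular tax: 70750 Ft − 50540 Ft = 20210 Ft.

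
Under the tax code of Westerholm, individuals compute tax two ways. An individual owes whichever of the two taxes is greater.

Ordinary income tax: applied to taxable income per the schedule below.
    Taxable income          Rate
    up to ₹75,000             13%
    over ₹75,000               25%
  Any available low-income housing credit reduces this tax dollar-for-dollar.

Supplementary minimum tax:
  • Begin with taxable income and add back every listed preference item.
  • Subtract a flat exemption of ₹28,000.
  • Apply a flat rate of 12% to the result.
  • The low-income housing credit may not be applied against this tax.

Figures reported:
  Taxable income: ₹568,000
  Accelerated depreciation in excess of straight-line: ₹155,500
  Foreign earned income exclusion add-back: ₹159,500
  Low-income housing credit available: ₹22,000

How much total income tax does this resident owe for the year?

₹111,000

Ordinary income tax:
  ₹75,000 × 13% = ₹9,750
  ₹493,000 × 25% = ₹123,250
  → ₹133,000
  Less low-income housing credit ₹22,000 → ₹111,000

Supplementary minimum tax:
  Adjusted income: ₹568,000 + ₹155,500 + ₹159,500 = ₹883,000
  Less exemption ₹28,000 → base ₹855,000
  ₹855,000 × 12% = ₹102,600

₹111,000 > ₹102,600, so the ordinary income tax governs.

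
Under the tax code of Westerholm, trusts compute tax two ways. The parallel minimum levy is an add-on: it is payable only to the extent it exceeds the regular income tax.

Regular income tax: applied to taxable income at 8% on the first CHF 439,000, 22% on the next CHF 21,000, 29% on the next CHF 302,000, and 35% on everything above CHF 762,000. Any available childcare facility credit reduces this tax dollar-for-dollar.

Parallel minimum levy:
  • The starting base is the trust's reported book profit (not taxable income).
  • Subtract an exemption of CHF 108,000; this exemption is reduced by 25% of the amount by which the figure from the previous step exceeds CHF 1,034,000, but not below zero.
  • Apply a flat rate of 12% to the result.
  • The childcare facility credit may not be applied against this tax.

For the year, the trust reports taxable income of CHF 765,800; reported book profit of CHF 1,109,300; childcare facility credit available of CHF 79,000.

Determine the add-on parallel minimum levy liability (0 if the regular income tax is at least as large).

CHF 72,765

Parallel minimum levy:
  Base (reported book profit): CHF 1,109,300
  Exemption: CHF 108,000 − 25% × (CHF 1,109,300 − CHF 1,034,000) = CHF 108,000 − CHF 18,825 = CHF 89,175
  Base: CHF 1,109,300 − CHF 89,175 = CHF 1,020,125
  CHF 1,020,125 × 12% = CHF 122,415

Regular income tax:
  CHF 439,000 × 8% = CHF 35,120
  CHF 21,000 × 22% = CHF 4,620
  CHF 302,000 × 29% = CHF 87,580
  CHF 3,800 × 35% = CHF 1,330
  → CHF 128,650
  Less childcare facility credit CHF 79,000 → CHF 49,650

Excess of parallel minimum levy over regular income tax: CHF 122,415 − CHF 49,650 = CHF 72,765.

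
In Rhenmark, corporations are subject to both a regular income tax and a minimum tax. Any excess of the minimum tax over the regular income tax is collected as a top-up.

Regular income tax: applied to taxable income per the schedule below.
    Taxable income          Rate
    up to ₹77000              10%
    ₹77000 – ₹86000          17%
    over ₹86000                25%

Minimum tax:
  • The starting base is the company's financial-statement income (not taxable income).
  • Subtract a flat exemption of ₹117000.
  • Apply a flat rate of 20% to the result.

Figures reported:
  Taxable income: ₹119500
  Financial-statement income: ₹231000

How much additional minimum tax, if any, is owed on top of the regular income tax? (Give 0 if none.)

₹5195

Regular income tax:
  ₹77000 × 10% = ₹7700
  ₹9000 × 17% = ₹1530
  ₹33500 × 25% = ₹8375
  → ₹17605

Minimum tax:
  Base (financial-statement income): ₹231000
  Less exemption ₹117000 → base ₹114000
  ₹114000 × 20% = ₹22800

Excess of minimum tax over regular income tax: ₹22800 − ₹17605 = ₹5195.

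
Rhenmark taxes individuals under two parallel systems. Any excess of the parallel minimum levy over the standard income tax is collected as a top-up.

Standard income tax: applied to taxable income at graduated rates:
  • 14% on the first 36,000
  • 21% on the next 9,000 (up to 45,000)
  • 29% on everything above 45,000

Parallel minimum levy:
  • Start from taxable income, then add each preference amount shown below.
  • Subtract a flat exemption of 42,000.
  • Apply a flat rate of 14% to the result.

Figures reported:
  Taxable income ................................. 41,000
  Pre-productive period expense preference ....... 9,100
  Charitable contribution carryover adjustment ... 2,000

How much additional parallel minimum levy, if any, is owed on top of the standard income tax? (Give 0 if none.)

Parallel minimum levy:
  Adjusted income: 41,000 + 9,100 + 2,000 = 52,100
  Less exemption 42,000 → base 10,100
  10,100 × 14% = 1,414

Standard income tax:
  36,000 × 14% = 5,040
  5,000 × 21% = 1,050
  → 6,090

1,414 ≤ 6,090, so no add-on is due.

0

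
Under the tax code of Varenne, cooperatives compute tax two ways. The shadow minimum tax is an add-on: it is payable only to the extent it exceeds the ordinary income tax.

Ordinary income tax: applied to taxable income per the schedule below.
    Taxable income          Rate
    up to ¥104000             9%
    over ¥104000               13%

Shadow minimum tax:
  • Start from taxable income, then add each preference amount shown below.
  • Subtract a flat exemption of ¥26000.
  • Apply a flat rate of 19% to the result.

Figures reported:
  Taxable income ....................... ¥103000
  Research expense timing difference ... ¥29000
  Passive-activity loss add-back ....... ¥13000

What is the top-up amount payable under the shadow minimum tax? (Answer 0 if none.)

¥13340

Shadow minimum tax:
  Adjusted income: ¥103000 + ¥29000 + ¥13000 = ¥145000
  Less exemption ¥26000 → base ¥119000
  ¥119000 × 19% = ¥22610

Ordinary income tax:
  ¥103000 × 9% = ¥9270

Excess of shadow minimum tax over ordinary income tax: ¥22610 − ¥9270 = ¥13340.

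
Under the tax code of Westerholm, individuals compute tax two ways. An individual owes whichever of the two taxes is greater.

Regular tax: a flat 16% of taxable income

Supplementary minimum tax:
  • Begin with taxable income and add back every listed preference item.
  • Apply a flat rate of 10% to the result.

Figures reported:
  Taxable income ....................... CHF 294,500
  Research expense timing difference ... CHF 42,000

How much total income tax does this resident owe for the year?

CHF 47,120

Regular tax:
  CHF 294,500 × 16% = CHF 47,120

Supplementary minimum tax:
  Adjusted income: CHF 294,500 + CHF 42,000 = CHF 336,500
  CHF 336,500 × 10% = CHF 33,650

CHF 47,120 > CHF 33,650, so the regular tax governs.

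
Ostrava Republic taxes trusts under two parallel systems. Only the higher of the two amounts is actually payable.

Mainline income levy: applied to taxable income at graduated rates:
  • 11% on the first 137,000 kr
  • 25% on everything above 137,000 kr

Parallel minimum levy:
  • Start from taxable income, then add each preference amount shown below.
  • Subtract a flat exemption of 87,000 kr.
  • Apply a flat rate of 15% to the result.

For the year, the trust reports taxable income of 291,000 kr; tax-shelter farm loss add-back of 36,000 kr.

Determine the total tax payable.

53,570 kr

Parallel minimum levy:
  Adjusted income: 291,000 kr + 36,000 kr = 327,000 kr
  Less exemption 87,000 kr → base 240,000 kr
  240,000 kr × 15% = 36,000 kr

Mainline income levy:
  137,000 kr × 11% = 15,070 kr
  154,000 kr × 25% = 38,500 kr
  → 53,570 kr

53,570 kr > 36,000 kr, so the mainline income levy governs.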